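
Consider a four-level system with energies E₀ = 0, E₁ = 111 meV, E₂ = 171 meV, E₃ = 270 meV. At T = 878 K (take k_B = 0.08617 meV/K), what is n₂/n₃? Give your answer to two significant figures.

3.7

k_BT = 0.08617 × 878 K = 75.66 meV.
n₂/n₃ = exp[−(E₂−E₃)/kT] = exp(−(-99 meV)/(75.66 meV)) = exp(1.308) = 3.7.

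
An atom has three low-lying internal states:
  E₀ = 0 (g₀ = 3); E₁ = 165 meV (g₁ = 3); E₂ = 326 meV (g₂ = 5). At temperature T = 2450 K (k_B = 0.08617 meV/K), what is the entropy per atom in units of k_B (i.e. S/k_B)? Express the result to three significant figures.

k_BT = 0.08617 × 2450 K = 211.12 meV.
Eᵢ/kT = 0, 0.78155, 1.5441.
Z = Σ gᵢe^(−Eᵢ/kT) = 3·e^(−0) + 3·e^(−0.78155) + 5·e^(−1.5441) = 3.0000 + 1.3731 + 1.0675 = 5.4406.
⟨E⟩ = Σ EᵢPᵢ = 105.61 meV.
S/k_B = ln Z + ⟨E⟩/kT = ln(5.4406) + 105.61/211.12 = 1.6939 + 0.50024 = 2.19.

2.19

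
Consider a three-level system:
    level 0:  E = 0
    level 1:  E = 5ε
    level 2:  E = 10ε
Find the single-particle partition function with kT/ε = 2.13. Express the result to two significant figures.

Eᵢ/kT = 0, 2.347, 4.695.
Z = Σ e^(−Eᵢ/kT) = e^(−0) + e^(−2.347) + e^(−4.695) = 1.000 + 0.09566 + 0.009141 = 1.105.

Z = 1.1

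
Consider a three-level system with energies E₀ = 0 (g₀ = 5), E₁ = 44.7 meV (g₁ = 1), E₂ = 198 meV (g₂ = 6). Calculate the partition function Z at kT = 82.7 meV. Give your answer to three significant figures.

Z = 6.13

Eᵢ/kT = 0, 0.54051, 2.3942.
Z = Σ gᵢe^(−Eᵢ/kT) = 5·e^(−0) + 1·e^(−0.54051) + 6·e^(−2.3942) = 5.0000 + 0.58245 + 0.54747 = 6.1299.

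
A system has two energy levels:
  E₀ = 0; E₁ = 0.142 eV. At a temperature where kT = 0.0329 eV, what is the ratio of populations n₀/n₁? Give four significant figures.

n₀/n₁ = exp[−(E₀−E₁)/kT] = exp(−(-0.142 eV)/(0.0329 eV)) = exp(4.31611) = 74.90.

74.90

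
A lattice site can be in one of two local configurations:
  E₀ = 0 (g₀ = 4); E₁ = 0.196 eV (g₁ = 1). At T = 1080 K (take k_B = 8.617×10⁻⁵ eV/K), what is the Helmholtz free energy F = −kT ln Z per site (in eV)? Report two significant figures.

k_BT = 8.617×10⁻⁵ × 1080 K = 0.09306 eV.
Eᵢ/kT = 0, 2.106.
Z = Σ gᵢe^(−Eᵢ/kT) = 4·e^(−0) + 1·e^(−2.106) = 4.000 + 0.1217 = 4.122.
F = −kT ln Z = −0.09306 × ln(4.122) = −0.09306 × 1.416 = -0.13 eV.

-0.13 eV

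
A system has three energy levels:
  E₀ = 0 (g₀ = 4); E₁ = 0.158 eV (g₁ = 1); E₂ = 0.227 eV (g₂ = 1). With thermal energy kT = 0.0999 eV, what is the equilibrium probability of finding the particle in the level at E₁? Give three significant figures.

0.0477

Eᵢ/kT = 0, 1.5816, 2.2723.
Z = Σ gᵢe^(−Eᵢ/kT) = 4·e^(−0) + 1·e^(−1.5816) + 1·e^(−2.2723) = 4.0000 + 0.20565 + 0.10307 = 4.3087.
P₁ = g₁ e^(−E₁/kT) / Z = 0.20565/4.3087 = 0.0477.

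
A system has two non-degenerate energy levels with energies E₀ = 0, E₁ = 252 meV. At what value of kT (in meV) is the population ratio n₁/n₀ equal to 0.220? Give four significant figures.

166.4 meV

n₁/n₀ = exp[−(E₁−E₀)/kT] = 0.220.
⇒ (E₁−E₀)/kT = ln(1/0.220) = ln(4.54545) = 1.51413.
kT = 252 meV / 1.51413 = 166.4 meV.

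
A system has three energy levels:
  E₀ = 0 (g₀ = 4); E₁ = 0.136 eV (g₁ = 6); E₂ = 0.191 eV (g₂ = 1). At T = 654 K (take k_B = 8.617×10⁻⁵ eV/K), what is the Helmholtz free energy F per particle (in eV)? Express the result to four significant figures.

k_BT = 8.617×10⁻⁵ × 654 K = 0.0563552 eV.
Eᵢ/kT = 0, 2.41326, 3.38922.
Z = Σ gᵢe^(−Eᵢ/kT) = 4·e^(−0) + 6·e^(−2.41326) + 1·e^(−3.38922) = 4.00000 + 0.537138 + 0.0337350 = 4.57087.
F = −kT ln Z = −0.0563552 × ln(4.57087) = −0.0563552 × 1.51970 = -0.08564 eV.

-0.08564 eV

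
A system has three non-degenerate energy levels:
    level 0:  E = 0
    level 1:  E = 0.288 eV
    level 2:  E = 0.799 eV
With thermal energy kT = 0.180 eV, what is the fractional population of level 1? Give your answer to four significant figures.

Eᵢ/kT = 0, 1.60000, 4.43889.
Z = Σ e^(−Eᵢ/kT) = e^(−0) + e^(−1.60000) + e^(−4.43889) = 1.00000 + 0.201897 + 0.0118090 = 1.21371.
P₁ = e^(−E₁/kT) / Z = 0.201897/1.21371 = 0.1663.

0.1663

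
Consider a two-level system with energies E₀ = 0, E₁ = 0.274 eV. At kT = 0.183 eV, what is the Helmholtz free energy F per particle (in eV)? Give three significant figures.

-0.0369 eV

Eᵢ/kT = 0, 1.4973.
Z = Σ e^(−Eᵢ/kT) = e^(−0) + e^(−1.4973) = 1.0000 + 0.22373 = 1.2237.
F = −kT ln Z = −0.183 × ln(1.2237) = −0.183 × 0.20188 = -0.0369 eV.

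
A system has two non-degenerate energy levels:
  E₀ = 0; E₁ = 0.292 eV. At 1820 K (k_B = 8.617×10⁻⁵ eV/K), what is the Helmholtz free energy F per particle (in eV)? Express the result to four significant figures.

k_BT = 8.617×10⁻⁵ × 1820 K = 0.156829 eV.
Eᵢ/kT = 0, 1.86190.
Z = Σ e^(−Eᵢ/kT) = e^(−0) + e^(−1.86190) = 1.00000 + 0.155377 = 1.15538.
F = −kT ln Z = −0.156829 × ln(1.15538) = −0.156829 × 0.144429 = -0.02265 eV.

-0.02265 eV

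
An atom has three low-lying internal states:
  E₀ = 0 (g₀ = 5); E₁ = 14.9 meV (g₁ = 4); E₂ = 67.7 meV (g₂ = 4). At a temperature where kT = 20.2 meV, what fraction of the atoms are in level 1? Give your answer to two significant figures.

0.27

Eᵢ/kT = 0, 0.7376, 3.351.
Z = Σ gᵢe^(−Eᵢ/kT) = 5·e^(−0) + 4·e^(−0.7376) + 4·e^(−3.351) = 5.000 + 1.913 + 0.1402 = 7.053.
P₁ = g₁ e^(−E₁/kT) / Z = 1.913/7.053 = 0.27.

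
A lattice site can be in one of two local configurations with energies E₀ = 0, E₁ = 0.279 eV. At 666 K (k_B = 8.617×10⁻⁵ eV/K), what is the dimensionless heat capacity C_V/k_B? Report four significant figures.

k_BT = 8.617×10⁻⁵ × 666 K = 0.0573892 eV.
Eᵢ/kT = 0, 4.86154.
Z = Σ e^(−Eᵢ/kT) = e^(−0) + e^(−4.86154) = 1.00000 + 0.00773856 = 1.00774.
⟨E⟩ = 0.00214248 eV, ⟨E²⟩ = 0.000597751 eV².
C_V/k_B = (⟨E²⟩ − ⟨E⟩²)/(kT)² = (0.000597751 − 0.00000459022)/0.00329352 = 0.1801.

0.1801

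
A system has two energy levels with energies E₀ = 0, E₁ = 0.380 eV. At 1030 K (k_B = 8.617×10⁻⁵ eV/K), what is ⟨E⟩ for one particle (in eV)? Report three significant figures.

k_BT = 8.617×10⁻⁵ × 1030 K = 0.088755 eV.
Eᵢ/kT = 0, 4.2814.
Z = Σ e^(−Eᵢ/kT) = e^(−0) + e^(−4.2814) = 1.0000 + 0.013823 = 1.0138.
⟨E⟩ = Σ Eᵢ e^(−Eᵢ/kT) / Z = (0·1.0000 + 0.380·0.013823) / 1.0138 = 0.00518 eV.

0.00518 eV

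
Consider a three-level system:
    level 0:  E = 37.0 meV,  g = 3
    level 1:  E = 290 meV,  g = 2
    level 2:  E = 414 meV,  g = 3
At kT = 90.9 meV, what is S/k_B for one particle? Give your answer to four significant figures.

Eᵢ/kT = 0.407041, 3.19032, 4.55446.
Z = Σ gᵢe^(−Eᵢ/kT) = 3·e^(−0.407041) + 2·e^(−3.19032) + 3·e^(−4.55446) = 1.99685 + 0.0823174 + 0.0315605 = 2.11073.
⟨E⟩ = Σ EᵢPᵢ = 52.5039 meV.
S/k_B = ln Z + ⟨E⟩/kT = ln(2.11073) + 52.5039/90.9 = 0.747034 + 0.577601 = 1.325.

1.325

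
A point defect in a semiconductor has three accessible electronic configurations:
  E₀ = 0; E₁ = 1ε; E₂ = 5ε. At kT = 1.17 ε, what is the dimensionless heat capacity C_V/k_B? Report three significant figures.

Eᵢ/kT = 0, 0.85470, 4.2735.
Z = Σ e^(−Eᵢ/kT) = e^(−0) + e^(−0.85470) + e^(−4.2735) = 1.0000 + 0.42541 + 0.013933 = 1.4393.
⟨E⟩ = 0.34397 ε, ⟨E²⟩ = 0.53758 ε².
C_V/k_B = (⟨E²⟩ − ⟨E⟩²)/(kT)² = (0.53758 − 0.11832)/1.3689 = 0.306.

0.306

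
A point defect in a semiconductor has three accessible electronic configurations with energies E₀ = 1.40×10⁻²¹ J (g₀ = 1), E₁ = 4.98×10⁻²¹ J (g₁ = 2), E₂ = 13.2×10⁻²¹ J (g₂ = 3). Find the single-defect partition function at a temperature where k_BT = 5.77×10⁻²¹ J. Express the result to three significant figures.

Eᵢ/kT = 0.24263, 0.86308, 2.2877.
Z = Σ gᵢe^(−Eᵢ/kT) = 1·e^(−0.24263) + 2·e^(−0.86308) + 3·e^(−2.2877) = 0.78456 + 0.84372 + 0.30450 = 1.9328.

Z = 1.93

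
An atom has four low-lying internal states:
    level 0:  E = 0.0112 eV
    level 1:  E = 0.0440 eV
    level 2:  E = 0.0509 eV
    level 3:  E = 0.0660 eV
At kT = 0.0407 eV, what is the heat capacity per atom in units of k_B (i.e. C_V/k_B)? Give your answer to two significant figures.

Eᵢ/kT = 0.2752, 1.081, 1.251, 1.622.
Z = Σ e^(−Eᵢ/kT) = e^(−0.2752) + e^(−1.081) + e^(−1.251) + e^(−1.622) = 0.7594 + 0.3393 + 0.2862 + 0.1975 = 1.582.
⟨E⟩ = 0.03226 eV, ⟨E²⟩ = 0.001488 eV².
C_V/k_B = (⟨E²⟩ − ⟨E⟩²)/(kT)² = (0.001488 − 0.001041)/0.001656 = 0.27.

0.27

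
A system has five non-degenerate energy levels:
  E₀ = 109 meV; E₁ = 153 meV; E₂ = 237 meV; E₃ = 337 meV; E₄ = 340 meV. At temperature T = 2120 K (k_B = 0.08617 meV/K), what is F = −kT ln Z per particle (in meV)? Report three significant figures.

-82.4 meV

k_BT = 0.08617 × 2120 K = 182.68 meV.
Eᵢ/kT = 0.59667, 0.83753, 1.2974, 1.8448, 1.8612.
Z = Σ e^(−Eᵢ/kT) = e^(−0.59667) + e^(−0.83753) + e^(−1.2974) + e^(−1.8448) + e^(−1.8612) = 0.55064 + 0.43278 + 0.27324 + 0.15806 + 0.15549 = 1.5702.
F = −kT ln Z = −182.68 × ln(1.5702) = −182.68 × 0.45120 = -82.4 meV.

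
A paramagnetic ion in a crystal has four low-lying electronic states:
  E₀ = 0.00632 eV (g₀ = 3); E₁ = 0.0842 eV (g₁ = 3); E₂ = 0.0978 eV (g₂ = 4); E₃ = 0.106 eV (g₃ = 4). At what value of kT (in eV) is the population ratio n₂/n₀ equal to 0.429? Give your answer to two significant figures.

n₂/n₀ = (g₂/g₀) exp[−(E₂−E₀)/kT] = 0.429.
⇒ (E₂−E₀)/kT = ln((4/3)/0.429) = ln(3.108) = 1.134.
kT = 0.09148 eV / 1.134 = 0.081 eV.

0.081 eV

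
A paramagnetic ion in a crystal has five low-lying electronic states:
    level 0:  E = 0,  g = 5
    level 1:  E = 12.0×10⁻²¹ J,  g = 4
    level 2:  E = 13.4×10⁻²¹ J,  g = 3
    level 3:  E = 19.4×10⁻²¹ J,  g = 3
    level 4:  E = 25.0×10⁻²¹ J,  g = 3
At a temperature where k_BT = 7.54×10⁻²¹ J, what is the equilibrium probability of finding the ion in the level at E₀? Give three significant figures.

Eᵢ/kT = 0, 1.5915, 1.7772, 2.5729, 3.3156.
Z = Σ gᵢe^(−Eᵢ/kT) = 5·e^(−0) + 4·e^(−1.5915) + 3·e^(−1.7772) + 3·e^(−2.5729) + 3·e^(−3.3156) = 5.0000 + 0.81448 + 0.50733 + 0.22894 + 0.10894 = 6.6597.
P₀ = g₀ e^(−E₀/kT) / Z = 5.0000/6.6597 = 0.751.

0.751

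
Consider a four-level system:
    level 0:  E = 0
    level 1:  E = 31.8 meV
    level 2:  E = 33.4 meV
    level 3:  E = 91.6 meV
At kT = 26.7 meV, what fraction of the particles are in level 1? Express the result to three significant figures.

Eᵢ/kT = 0, 1.1910, 1.2509, 3.4307.
Z = Σ e^(−Eᵢ/kT) = e^(−0) + e^(−1.1910) + e^(−1.2509) + e^(−3.4307) = 1.0000 + 0.30392 + 0.28625 + 0.032364 = 1.6225.
P₁ = e^(−E₁/kT) / Z = 0.30392/1.6225 = 0.187.

0.187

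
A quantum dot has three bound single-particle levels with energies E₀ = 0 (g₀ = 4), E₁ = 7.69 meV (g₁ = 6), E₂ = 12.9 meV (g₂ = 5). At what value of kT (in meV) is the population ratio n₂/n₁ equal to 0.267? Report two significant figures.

n₂/n₁ = (g₂/g₁) exp[−(E₂−E₁)/kT] = 0.267.
⇒ (E₂−E₁)/kT = ln((5/6)/0.267) = ln(3.121) = 1.138.
kT = 5.21 meV / 1.138 = 4.6 meV.

4.6 meV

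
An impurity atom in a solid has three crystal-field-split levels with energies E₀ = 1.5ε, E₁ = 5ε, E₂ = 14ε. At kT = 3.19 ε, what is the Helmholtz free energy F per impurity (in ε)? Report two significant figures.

0.53 ε

Eᵢ/kT = 0.4702, 1.567, 4.389.
Z = Σ e^(−Eᵢ/kT) = e^(−0.4702) + e^(−1.567) + e^(−4.389) = 0.6249 + 0.2087 + 0.01241 = 0.8460.
F = −kT ln Z = −3.19 × ln(0.8460) = −3.19 × -0.1672 = 0.53 ε.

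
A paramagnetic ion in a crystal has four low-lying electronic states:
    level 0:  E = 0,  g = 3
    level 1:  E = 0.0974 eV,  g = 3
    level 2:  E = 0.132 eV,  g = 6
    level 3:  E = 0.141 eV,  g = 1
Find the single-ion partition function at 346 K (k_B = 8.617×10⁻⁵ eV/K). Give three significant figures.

Z = 3.19

k_BT = 8.617×10⁻⁵ × 346 K = 0.029815 eV.
Eᵢ/kT = 0, 3.2668, 4.4273, 4.7292.
Z = Σ gᵢe^(−Eᵢ/kT) = 3·e^(−0) + 3·e^(−3.2668) + 6·e^(−4.4273) + 1·e^(−4.7292) = 3.0000 + 0.11438 + 0.071680 + 0.0088335 = 3.1949.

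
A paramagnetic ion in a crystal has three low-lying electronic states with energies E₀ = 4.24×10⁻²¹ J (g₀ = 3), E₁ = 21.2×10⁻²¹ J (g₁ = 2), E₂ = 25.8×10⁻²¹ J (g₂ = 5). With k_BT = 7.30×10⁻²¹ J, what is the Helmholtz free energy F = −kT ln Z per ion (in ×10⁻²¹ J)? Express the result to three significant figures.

-4.81 ×10⁻²¹ J

Eᵢ/kT = 0.58082, 2.9041, 3.5342.
Z = Σ gᵢe^(−Eᵢ/kT) = 3·e^(−0.58082) + 2·e^(−2.9041) + 5·e^(−3.5342) = 1.6783 + 0.10960 + 0.14591 = 1.9338.
F = −kT ln Z = −7.30 × ln(1.9338) = −7.30 × 0.65949 = -4.81 ×10⁻²¹ J.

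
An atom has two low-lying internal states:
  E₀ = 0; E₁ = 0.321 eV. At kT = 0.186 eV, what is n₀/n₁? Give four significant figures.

5.617

n₀/n₁ = exp[−(E₀−E₁)/kT] = exp(−(-0.321 eV)/(0.186 eV)) = exp(1.72581) = 5.617.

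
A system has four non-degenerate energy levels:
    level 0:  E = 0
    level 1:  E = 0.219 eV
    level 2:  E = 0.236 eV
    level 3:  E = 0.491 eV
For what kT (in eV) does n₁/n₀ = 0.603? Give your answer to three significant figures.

n₁/n₀ = exp[−(E₁−E₀)/kT] = 0.603.
⇒ (E₁−E₀)/kT = ln(1/0.603) = ln(1.6584) = 0.50585.
kT = 0.219 eV / 0.50585 = 0.433 eV.

0.433 eV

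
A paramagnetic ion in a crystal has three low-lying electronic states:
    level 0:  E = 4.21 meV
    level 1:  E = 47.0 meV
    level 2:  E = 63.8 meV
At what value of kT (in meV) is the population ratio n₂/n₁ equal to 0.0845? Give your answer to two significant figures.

6.8 meV

n₂/n₁ = exp[−(E₂−E₁)/kT] = 0.0845.
⇒ (E₂−E₁)/kT = ln(1/0.0845) = ln(11.83) = 2.471.
kT = 16.8 meV / 2.471 = 6.8 meV.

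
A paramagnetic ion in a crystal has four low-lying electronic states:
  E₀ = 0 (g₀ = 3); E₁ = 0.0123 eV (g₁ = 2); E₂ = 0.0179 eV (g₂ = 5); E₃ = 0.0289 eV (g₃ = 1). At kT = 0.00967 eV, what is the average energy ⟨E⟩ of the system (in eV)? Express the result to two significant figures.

0.0051 eV

Eᵢ/kT = 0, 1.272, 1.851, 2.989.
Z = Σ gᵢe^(−Eᵢ/kT) = 3·e^(−0) + 2·e^(−1.272) + 5·e^(−1.851) + 1·e^(−2.989) = 3.000 + 0.5605 + 0.7854 + 0.05034 = 4.396.
⟨E⟩ = Σ Eᵢ gᵢe^(−Eᵢ/kT) / Z = (0·3.000 + 0.0123·0.5605 + 0.0179·0.7854 + 0.0289·0.05034) / 4.396 = 0.0051 eV.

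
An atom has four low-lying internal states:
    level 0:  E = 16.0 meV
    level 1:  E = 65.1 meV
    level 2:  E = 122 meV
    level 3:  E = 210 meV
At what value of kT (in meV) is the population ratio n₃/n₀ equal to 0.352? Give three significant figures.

186 meV

n₃/n₀ = exp[−(E₃−E₀)/kT] = 0.352.
⇒ (E₃−E₀)/kT = ln(1/0.352) = ln(2.8409) = 1.0441.
kT = 194.0 meV / 1.0441 = 186 meV.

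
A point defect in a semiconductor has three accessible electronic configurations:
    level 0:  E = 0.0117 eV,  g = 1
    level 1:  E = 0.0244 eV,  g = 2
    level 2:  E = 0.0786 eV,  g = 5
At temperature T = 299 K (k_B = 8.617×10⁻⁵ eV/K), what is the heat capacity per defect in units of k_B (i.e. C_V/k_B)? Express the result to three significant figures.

k_BT = 8.617×10⁻⁵ × 299 K = 0.025765 eV.
Eᵢ/kT = 0.45410, 0.94702, 3.0507.
Z = Σ gᵢe^(−Eᵢ/kT) = 1·e^(−0.45410) + 2·e^(−0.94702) + 5·e^(−3.0507) = 0.63502 + 0.77579 + 0.23663 = 1.6474.
⟨E⟩ = 0.027290 eV, ⟨E²⟩ = 0.0012205 eV².
C_V/k_B = (⟨E²⟩ − ⟨E⟩²)/(kT)² = (0.0012205 − 0.00074474)/0.00066384 = 0.717.

0.717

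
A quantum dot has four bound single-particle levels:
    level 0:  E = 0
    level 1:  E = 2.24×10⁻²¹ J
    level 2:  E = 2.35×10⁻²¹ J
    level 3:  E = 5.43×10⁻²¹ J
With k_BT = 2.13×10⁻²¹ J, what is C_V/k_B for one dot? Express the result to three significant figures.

0.457

Eᵢ/kT = 0, 1.0516, 1.1033, 2.5493.
Z = Σ e^(−Eᵢ/kT) = e^(−0) + e^(−1.0516) + e^(−1.1033) + e^(−2.5493) = 1.0000 + 0.34938 + 0.33177 + 0.078136 = 1.7593.
⟨E⟩ = 1.1292, ⟨E²⟩ = 3.3474.
C_V/k_B = (⟨E²⟩ − ⟨E⟩²)/(kT)² = (3.3474 − 1.2751)/4.5369 = 0.457.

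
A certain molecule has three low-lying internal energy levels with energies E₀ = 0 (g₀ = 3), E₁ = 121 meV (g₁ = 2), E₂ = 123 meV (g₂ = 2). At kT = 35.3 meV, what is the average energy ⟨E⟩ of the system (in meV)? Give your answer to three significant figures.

4.93 meV

Eᵢ/kT = 0, 3.4278, 3.4844.
Z = Σ gᵢe^(−Eᵢ/kT) = 3·e^(−0) + 2·e^(−3.4278) + 2·e^(−3.4844) = 3.0000 + 0.064917 + 0.061344 = 3.1263.
⟨E⟩ = Σ Eᵢ gᵢe^(−Eᵢ/kT) / Z = (0·3.0000 + 121·0.064917 + 123·0.061344) / 3.1263 = 4.93 meV.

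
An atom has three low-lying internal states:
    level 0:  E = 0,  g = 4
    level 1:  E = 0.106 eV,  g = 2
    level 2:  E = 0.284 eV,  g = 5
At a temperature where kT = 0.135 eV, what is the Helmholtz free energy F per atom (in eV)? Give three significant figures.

Eᵢ/kT = 0, 0.78519, 2.1037.
Z = Σ gᵢe^(−Eᵢ/kT) = 4·e^(−0) + 2·e^(−0.78519) + 5·e^(−2.1037) = 4.0000 + 0.91207 + 0.61002 = 5.5221.
F = −kT ln Z = −0.135 × ln(5.5221) = −0.135 × 1.7088 = -0.231 eV.

-0.231 eV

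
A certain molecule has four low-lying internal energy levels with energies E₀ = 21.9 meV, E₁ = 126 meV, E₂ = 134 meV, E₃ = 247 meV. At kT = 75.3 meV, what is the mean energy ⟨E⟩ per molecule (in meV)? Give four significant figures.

62.99 meV

Eᵢ/kT = 0.290837, 1.67331, 1.77955, 3.28021.
Z = Σ e^(−Eᵢ/kT) = e^(−0.290837) + e^(−1.67331) + e^(−1.77955) + e^(−3.28021) = 0.747638 + 0.187625 + 0.168714 + 0.0376204 = 1.14160.
⟨E⟩ = Σ Eᵢ e^(−Eᵢ/kT) / Z = (21.9·0.747638 + 126·0.187625 + 134·0.168714 + 247·0.0376204) / 1.14160 = 62.99 meV.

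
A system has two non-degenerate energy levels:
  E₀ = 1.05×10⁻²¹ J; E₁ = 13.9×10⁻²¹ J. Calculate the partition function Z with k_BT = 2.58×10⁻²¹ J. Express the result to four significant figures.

Z = 0.6702

Eᵢ/kT = 0.406977, 5.38760.
Z = Σ e^(−Eᵢ/kT) = e^(−0.406977) + e^(−5.38760) = 0.665660 + 0.00457294 = 0.670233.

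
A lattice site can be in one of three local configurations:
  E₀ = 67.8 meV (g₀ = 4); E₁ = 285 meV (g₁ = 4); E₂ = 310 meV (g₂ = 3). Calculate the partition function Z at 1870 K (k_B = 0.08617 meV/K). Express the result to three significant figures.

k_BT = 0.08617 × 1870 K = 161.14 meV.
Eᵢ/kT = 0.42075, 1.7686, 1.9238.
Z = Σ gᵢe^(−Eᵢ/kT) = 4·e^(−0.42075) + 4·e^(−1.7686) + 3·e^(−1.9238) = 2.6262 + 0.68229 + 0.43815 = 3.7466.

Z = 3.75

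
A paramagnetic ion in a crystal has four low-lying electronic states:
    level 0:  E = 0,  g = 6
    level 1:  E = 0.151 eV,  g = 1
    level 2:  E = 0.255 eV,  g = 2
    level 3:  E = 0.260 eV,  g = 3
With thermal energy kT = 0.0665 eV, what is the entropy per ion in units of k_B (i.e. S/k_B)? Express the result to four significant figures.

1.928

Eᵢ/kT = 0, 2.27068, 3.83459, 3.90977.
Z = Σ gᵢe^(−Eᵢ/kT) = 6·e^(−0) + 1·e^(−2.27068) + 2·e^(−3.83459) + 3·e^(−3.90977) = 6.00000 + 0.103242 + 0.0432204 + 0.0601353 = 6.20660.
⟨E⟩ = Σ EᵢPᵢ = 0.00680661 eV.
S/k_B = ln Z + ⟨E⟩/kT = ln(6.20660) + 0.00680661/0.0665 = 1.82561 + 0.102355 = 1.928.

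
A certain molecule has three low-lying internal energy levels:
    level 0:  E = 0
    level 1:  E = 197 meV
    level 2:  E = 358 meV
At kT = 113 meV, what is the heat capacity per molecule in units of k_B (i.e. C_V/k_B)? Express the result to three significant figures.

Eᵢ/kT = 0, 1.7434, 3.1681.
Z = Σ e^(−Eᵢ/kT) = e^(−0) + e^(−1.7434) + e^(−3.1681) = 1.0000 + 0.17492 + 0.042083 = 1.2170.
⟨E⟩ = 40.694 meV, ⟨E²⟩ = 10010 meV².
C_V/k_B = (⟨E²⟩ − ⟨E⟩²)/(kT)² = (10010 − 1656.0)/12769 = 0.654.

0.654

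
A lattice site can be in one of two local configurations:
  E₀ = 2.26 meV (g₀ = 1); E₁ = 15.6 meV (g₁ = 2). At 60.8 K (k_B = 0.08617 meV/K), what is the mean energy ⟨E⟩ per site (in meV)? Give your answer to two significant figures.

4.1 meV

k_BT = 0.08617 × 60.8 K = 5.239 meV.
Eᵢ/kT = 0.4314, 2.978.
Z = Σ gᵢe^(−Eᵢ/kT) = 1·e^(−0.4314) + 2·e^(−2.978) = 0.6496 + 0.1018 = 0.7514.
⟨E⟩ = Σ Eᵢ gᵢe^(−Eᵢ/kT) / Z = (2.26·0.6496 + 15.6·0.1018) / 0.7514 = 4.1 meV.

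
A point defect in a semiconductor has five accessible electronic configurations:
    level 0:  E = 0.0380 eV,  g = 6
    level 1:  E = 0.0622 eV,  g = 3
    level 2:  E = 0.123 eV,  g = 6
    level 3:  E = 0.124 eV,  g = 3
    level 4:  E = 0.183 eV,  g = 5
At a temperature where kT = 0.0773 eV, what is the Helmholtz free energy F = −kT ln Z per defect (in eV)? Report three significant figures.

-0.154 eV

Eᵢ/kT = 0.49159, 0.80466, 1.5912, 1.6041, 2.3674.
Z = Σ gᵢe^(−Eᵢ/kT) = 6·e^(−0.49159) + 3·e^(−0.80466) + 6·e^(−1.5912) + 3·e^(−1.6041) + 5·e^(−2.3674) = 3.6699 + 1.3417 + 1.2221 + 0.60321 + 0.46862 = 7.3055.
F = −kT ln Z = −0.0773 × ln(7.3055) = −0.0773 × 1.9886 = -0.154 eV.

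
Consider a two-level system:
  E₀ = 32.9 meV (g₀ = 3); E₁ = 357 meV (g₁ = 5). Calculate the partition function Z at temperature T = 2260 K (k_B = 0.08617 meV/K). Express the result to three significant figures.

k_BT = 0.08617 × 2260 K = 194.74 meV.
Eᵢ/kT = 0.16894, 1.8332.
Z = Σ gᵢe^(−Eᵢ/kT) = 3·e^(−0.16894) + 5·e^(−1.8332) = 2.5337 + 0.79951 = 3.3332.

Z = 3.33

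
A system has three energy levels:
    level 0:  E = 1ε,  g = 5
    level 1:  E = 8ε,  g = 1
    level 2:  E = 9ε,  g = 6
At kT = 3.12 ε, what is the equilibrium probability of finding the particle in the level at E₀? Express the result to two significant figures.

0.90

Eᵢ/kT = 0.3205, 2.564, 2.885.
Z = Σ gᵢe^(−Eᵢ/kT) = 5·e^(−0.3205) + 1·e^(−2.564) + 6·e^(−2.885) = 3.629 + 0.07700 + 0.3351 = 4.041.
P₀ = g₀ e^(−E₀/kT) / Z = 3.629/4.041 = 0.90.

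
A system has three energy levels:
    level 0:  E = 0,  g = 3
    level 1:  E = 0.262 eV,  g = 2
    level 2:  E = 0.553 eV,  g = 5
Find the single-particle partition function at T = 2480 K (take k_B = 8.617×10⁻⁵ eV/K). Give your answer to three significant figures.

Z = 3.96

k_BT = 8.617×10⁻⁵ × 2480 K = 0.21370 eV.
Eᵢ/kT = 0, 1.2260, 2.5877.
Z = Σ gᵢe^(−Eᵢ/kT) = 3·e^(−0) + 2·e^(−1.2260) + 5·e^(−2.5877) = 3.0000 + 0.58693 + 0.37596 = 3.9629.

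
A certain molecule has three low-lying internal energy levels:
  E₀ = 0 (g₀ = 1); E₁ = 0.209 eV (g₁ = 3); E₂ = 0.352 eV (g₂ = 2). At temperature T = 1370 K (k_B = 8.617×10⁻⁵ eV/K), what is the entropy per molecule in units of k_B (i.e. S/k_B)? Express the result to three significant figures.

k_BT = 8.617×10⁻⁵ × 1370 K = 0.11805 eV.
Eᵢ/kT = 0, 1.7704, 2.9818.
Z = Σ gᵢe^(−Eᵢ/kT) = 1·e^(−0) + 3·e^(−1.7704) + 2·e^(−2.9818) = 1.0000 + 0.51079 + 0.10140 = 1.6122.
⟨E⟩ = Σ EᵢPᵢ = 0.088356 eV.
S/k_B = ln Z + ⟨E⟩/kT = ln(1.6122) + 0.088356/0.11805 = 0.47760 + 0.74846 = 1.23.

1.23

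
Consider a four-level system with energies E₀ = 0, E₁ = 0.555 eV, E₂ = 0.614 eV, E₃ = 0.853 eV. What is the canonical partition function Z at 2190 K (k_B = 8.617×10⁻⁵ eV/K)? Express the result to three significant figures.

k_BT = 8.617×10⁻⁵ × 2190 K = 0.18871 eV.
Eᵢ/kT = 0, 2.9410, 3.2537, 4.5202.
Z = Σ e^(−Eᵢ/kT) = e^(−0) + e^(−2.9410) + e^(−3.2537) + e^(−4.5202) = 1.0000 + 0.052813 + 0.038631 + 0.010887 = 1.1023.

Z = 1.10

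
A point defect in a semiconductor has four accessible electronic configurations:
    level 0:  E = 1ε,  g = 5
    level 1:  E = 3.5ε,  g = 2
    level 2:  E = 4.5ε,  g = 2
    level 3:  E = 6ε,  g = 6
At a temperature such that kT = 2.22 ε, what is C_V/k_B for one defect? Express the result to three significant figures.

0.579

Eᵢ/kT = 0.45045, 1.5766, 2.0270, 2.7027.
Z = Σ gᵢe^(−Eᵢ/kT) = 5·e^(−0.45045) + 2·e^(−1.5766) + 2·e^(−2.0270) + 6·e^(−2.7027) = 3.1867 + 0.41335 + 0.26346 + 0.40215 = 4.2657.
⟨E⟩ = 1.9298 ε, ⟨E²⟩ = 6.5787 ε².
C_V/k_B = (⟨E²⟩ − ⟨E⟩²)/(kT)² = (6.5787 − 3.7241)/4.9284 = 0.579.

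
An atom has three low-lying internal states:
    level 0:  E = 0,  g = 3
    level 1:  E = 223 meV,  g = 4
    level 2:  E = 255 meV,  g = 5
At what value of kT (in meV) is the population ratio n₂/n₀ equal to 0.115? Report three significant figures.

n₂/n₀ = (g₂/g₀) exp[−(E₂−E₀)/kT] = 0.115.
⇒ (E₂−E₀)/kT = ln((5/3)/0.115) = ln(14.493) = 2.6737.
kT = 255 meV / 2.6737 = 95.4 meV.

95.4 meV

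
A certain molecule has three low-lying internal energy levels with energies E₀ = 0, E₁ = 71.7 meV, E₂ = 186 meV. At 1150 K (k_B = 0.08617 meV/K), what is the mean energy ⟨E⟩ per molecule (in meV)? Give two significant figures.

k_BT = 0.08617 × 1150 K = 99.10 meV.
Eᵢ/kT = 0, 0.7235, 1.877.
Z = Σ e^(−Eᵢ/kT) = e^(−0) + e^(−0.7235) + e^(−1.877) = 1.000 + 0.4851 + 0.1530 = 1.638.
⟨E⟩ = Σ Eᵢ e^(−Eᵢ/kT) / Z = (0·1.000 + 71.7·0.4851 + 186·0.1530) / 1.638 = 39 meV.

39 meV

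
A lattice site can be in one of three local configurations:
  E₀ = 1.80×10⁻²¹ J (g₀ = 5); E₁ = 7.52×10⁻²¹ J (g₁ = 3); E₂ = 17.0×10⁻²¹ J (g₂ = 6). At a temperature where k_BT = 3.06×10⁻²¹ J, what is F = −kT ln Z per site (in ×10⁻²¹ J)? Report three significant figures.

-3.42 ×10⁻²¹ J

Eᵢ/kT = 0.58824, 2.4575, 5.5556.
Z = Σ gᵢe^(−Eᵢ/kT) = 5·e^(−0.58824) + 3·e^(−2.4575) + 6·e^(−5.5556) = 2.7765 + 0.25695 + 0.023194 = 3.0566.
F = −kT ln Z = −3.06 × ln(3.0566) = −3.06 × 1.1173 = -3.42 ×10⁻²¹ J.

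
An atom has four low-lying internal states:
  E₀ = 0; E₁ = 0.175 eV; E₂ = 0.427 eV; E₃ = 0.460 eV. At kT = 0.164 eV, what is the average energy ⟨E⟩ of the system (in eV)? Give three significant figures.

0.0809 eV

Eᵢ/kT = 0, 1.0671, 2.6037, 2.8049.
Z = Σ e^(−Eᵢ/kT) = e^(−0) + e^(−1.0671) + e^(−2.6037) + e^(−2.8049) = 1.0000 + 0.34400 + 0.073999 + 0.060513 = 1.4785.
⟨E⟩ = Σ Eᵢ e^(−Eᵢ/kT) / Z = (0·1.0000 + 0.175·0.34400 + 0.427·0.073999 + 0.460·0.060513) / 1.4785 = 0.0809 eV.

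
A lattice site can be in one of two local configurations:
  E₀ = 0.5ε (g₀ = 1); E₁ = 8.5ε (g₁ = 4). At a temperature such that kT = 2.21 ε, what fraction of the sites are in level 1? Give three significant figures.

0.0968

Eᵢ/kT = 0.22624, 3.8462.
Z = Σ gᵢe^(−Eᵢ/kT) = 1·e^(−0.22624) + 4·e^(−3.8462) = 0.79753 + 0.085443 = 0.88297.
P₁ = g₁ e^(−E₁/kT) / Z = 0.085443/0.88297 = 0.0968.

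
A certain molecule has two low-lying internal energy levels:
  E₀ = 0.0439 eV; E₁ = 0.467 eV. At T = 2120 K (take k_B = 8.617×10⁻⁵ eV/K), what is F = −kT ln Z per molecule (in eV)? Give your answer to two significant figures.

k_BT = 8.617×10⁻⁵ × 2120 K = 0.1827 eV.
Eᵢ/kT = 0.2403, 2.556.
Z = Σ e^(−Eᵢ/kT) = e^(−0.2403) + e^(−2.556) = 0.7864 + 0.07761 = 0.8640.
F = −kT ln Z = −0.1827 × ln(0.8640) = −0.1827 × -0.1462 = 0.027 eV.

0.027 eV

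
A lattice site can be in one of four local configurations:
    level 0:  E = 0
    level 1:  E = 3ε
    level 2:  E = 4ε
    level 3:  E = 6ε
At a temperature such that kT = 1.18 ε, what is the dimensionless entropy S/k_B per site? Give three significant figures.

Eᵢ/kT = 0, 2.5424, 3.3898, 5.0847.
Z = Σ e^(−Eᵢ/kT) = e^(−0) + e^(−2.5424) + e^(−3.3898) + e^(−5.0847) = 1.0000 + 0.078677 + 0.033715 + 0.0061907 = 1.1186.
⟨E⟩ = Σ EᵢPᵢ = 0.36477 ε.
S/k_B = ln Z + ⟨E⟩/kT = ln(1.1186) + 0.36477/1.18 = 0.11208 + 0.30913 = 0.421.

0.421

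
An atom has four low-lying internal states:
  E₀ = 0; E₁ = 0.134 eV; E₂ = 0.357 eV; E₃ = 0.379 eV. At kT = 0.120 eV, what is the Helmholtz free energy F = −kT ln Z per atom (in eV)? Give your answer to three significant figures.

Eᵢ/kT = 0, 1.1167, 2.9750, 3.1583.
Z = Σ e^(−Eᵢ/kT) = e^(−0) + e^(−1.1167) + e^(−2.9750) + e^(−3.1583) = 1.0000 + 0.32736 + 0.051047 + 0.042498 = 1.4209.
F = −kT ln Z = −0.120 × ln(1.4209) = −0.120 × 0.35129 = -0.0422 eV.

-0.0422 eV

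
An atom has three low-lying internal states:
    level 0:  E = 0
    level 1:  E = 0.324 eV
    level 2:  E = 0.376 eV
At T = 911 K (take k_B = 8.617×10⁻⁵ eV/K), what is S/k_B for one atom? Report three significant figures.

0.128

k_BT = 8.617×10⁻⁵ × 911 K = 0.078501 eV.
Eᵢ/kT = 0, 4.1273, 4.7897.
Z = Σ e^(−Eᵢ/kT) = e^(−0) + e^(−4.1273) + e^(−4.7897) = 1.0000 + 0.016126 + 0.0083150 = 1.0244.
⟨E⟩ = Σ EᵢPᵢ = 0.0081523 eV.
S/k_B = ln Z + ⟨E⟩/kT = ln(1.0244) + 0.0081523/0.078501 = 0.024107 + 0.10385 = 0.128.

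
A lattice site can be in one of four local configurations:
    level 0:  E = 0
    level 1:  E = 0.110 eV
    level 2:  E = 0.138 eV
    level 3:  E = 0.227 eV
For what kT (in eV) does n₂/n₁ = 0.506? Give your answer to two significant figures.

0.041 eV

n₂/n₁ = exp[−(E₂−E₁)/kT] = 0.506.
⇒ (E₂−E₁)/kT = ln(1/0.506) = ln(1.976) = 0.6811.
kT = 0.028 eV / 0.6811 = 0.041 eV.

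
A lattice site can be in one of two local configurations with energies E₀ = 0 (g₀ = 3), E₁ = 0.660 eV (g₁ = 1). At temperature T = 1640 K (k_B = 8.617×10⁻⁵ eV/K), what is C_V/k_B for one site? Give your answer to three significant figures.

0.0677

k_BT = 8.617×10⁻⁵ × 1640 K = 0.14132 eV.
Eᵢ/kT = 0, 4.6703.
Z = Σ gᵢe^(−Eᵢ/kT) = 3·e^(−0) + 1·e^(−4.6703) = 3.0000 + 0.0093695 = 3.0094.
⟨E⟩ = 0.0020549 eV, ⟨E²⟩ = 0.0013562 eV².
C_V/k_B = (⟨E²⟩ − ⟨E⟩²)/(kT)² = (0.0013562 − 0.0000042226)/0.019971 = 0.0677.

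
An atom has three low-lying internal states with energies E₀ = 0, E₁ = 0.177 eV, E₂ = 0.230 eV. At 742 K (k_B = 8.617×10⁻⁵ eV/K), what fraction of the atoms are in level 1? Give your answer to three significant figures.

k_BT = 8.617×10⁻⁵ × 742 K = 0.063938 eV.
Eᵢ/kT = 0, 2.7683, 3.5972.
Z = Σ e^(−Eᵢ/kT) = e^(−0) + e^(−2.7683) + e^(−3.5972) = 1.0000 + 0.062769 + 0.027400 = 1.0902.
P₁ = e^(−E₁/kT) / Z = 0.062769/1.0902 = 0.0576.

0.0576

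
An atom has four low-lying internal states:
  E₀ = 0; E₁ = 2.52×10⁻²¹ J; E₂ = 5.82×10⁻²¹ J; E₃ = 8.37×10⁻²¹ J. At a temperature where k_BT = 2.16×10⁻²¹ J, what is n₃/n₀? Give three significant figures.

n₃/n₀ = exp[−(E₃−E₀)/kT] = exp(−(8.37 ×10⁻²¹ J)/(2.16 ×10⁻²¹ J)) = exp(-3.8750) = 0.0208.

0.0208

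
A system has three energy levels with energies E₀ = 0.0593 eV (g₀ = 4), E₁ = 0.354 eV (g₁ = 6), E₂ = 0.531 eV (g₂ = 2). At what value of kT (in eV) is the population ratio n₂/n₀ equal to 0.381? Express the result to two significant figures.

n₂/n₀ = (g₂/g₀) exp[−(E₂−E₀)/kT] = 0.381.
⇒ (E₂−E₀)/kT = ln((2/4)/0.381) = ln(1.312) = 0.2716.
kT = 0.4717 eV / 0.2716 = 1.7 eV.

1.7 eV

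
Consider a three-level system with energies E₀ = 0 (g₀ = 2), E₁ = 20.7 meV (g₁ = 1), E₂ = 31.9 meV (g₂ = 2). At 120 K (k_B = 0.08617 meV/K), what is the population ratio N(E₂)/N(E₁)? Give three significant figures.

k_BT = 0.08617 × 120 K = 10.340 meV.
n₂/n₁ = (g₂/g₁) exp[−(E₂−E₁)/kT] = (2/1) × exp(−(11.2 meV)/(10.340 meV)) = (2/1) × exp(-1.0832) = 0.677.

0.677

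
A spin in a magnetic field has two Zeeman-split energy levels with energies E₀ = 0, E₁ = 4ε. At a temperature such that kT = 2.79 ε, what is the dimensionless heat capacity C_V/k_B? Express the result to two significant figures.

Eᵢ/kT = 0, 1.434.
Z = Σ e^(−Eᵢ/kT) = e^(−0) + e^(−1.434) = 1.000 + 0.2384 = 1.238.
⟨E⟩ = 0.7703 ε, ⟨E²⟩ = 3.081 ε².
C_V/k_B = (⟨E²⟩ − ⟨E⟩²)/(kT)² = (3.081 − 0.5934)/7.784 = 0.32.

0.32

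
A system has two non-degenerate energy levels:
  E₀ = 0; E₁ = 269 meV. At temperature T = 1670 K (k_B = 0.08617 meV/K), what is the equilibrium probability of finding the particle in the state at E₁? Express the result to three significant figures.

k_BT = 0.08617 × 1670 K = 143.90 meV.
Eᵢ/kT = 0, 1.8694.
Z = Σ e^(−Eᵢ/kT) = e^(−0) + e^(−1.8694) = 1.0000 + 0.15422 = 1.1542.
P₁ = e^(−E₁/kT) / Z = 0.15422/1.1542 = 0.134.

0.134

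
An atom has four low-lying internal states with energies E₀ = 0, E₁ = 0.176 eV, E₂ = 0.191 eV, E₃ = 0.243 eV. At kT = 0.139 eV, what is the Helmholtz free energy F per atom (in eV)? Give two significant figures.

-0.074 eV

Eᵢ/kT = 0, 1.266, 1.374, 1.748.
Z = Σ e^(−Eᵢ/kT) = e^(−0) + e^(−1.266) + e^(−1.374) + e^(−1.748) = 1.000 + 0.2820 + 0.2531 + 0.1741 = 1.709.
F = −kT ln Z = −0.139 × ln(1.709) = −0.139 × 0.5359 = -0.074 eV.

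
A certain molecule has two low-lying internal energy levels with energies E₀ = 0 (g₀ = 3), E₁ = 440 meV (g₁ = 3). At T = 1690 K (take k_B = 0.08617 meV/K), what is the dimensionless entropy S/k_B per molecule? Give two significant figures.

k_BT = 0.08617 × 1690 K = 145.6 meV.
Eᵢ/kT = 0, 3.022.
Z = Σ gᵢe^(−Eᵢ/kT) = 3·e^(−0) + 3·e^(−3.022) = 3.000 + 0.1461 = 3.146.
⟨E⟩ = Σ EᵢPᵢ = 20.43 meV.
S/k_B = ln Z + ⟨E⟩/kT = ln(3.146) + 20.43/145.6 = 1.146 + 0.1403 = 1.3.

1.3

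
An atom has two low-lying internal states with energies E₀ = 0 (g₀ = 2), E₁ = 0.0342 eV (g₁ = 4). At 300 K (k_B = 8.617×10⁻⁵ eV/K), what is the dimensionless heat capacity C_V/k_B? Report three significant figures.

k_BT = 8.617×10⁻⁵ × 300 K = 0.025851 eV.
Eᵢ/kT = 0, 1.3230.
Z = Σ gᵢe^(−Eᵢ/kT) = 2·e^(−0) + 4·e^(−1.3230) = 2.0000 + 1.0653 = 3.0653.
⟨E⟩ = 0.011886 eV, ⟨E²⟩ = 0.00040649 eV².
C_V/k_B = (⟨E²⟩ − ⟨E⟩²)/(kT)² = (0.00040649 − 0.00014128)/0.00066827 = 0.397.

0.397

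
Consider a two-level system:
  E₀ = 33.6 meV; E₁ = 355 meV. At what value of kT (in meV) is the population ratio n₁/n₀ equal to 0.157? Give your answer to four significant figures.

n₁/n₀ = exp[−(E₁−E₀)/kT] = 0.157.
⇒ (E₁−E₀)/kT = ln(1/0.157) = ln(6.36943) = 1.85151.
kT = 321.4 meV / 1.85151 = 173.6 meV.

173.6 meV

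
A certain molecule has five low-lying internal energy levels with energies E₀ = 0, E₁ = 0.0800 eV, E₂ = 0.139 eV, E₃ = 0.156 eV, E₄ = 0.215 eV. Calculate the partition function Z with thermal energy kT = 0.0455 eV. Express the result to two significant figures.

Eᵢ/kT = 0, 1.758, 3.055, 3.429, 4.725.
Z = Σ e^(−Eᵢ/kT) = e^(−0) + e^(−1.758) + e^(−3.055) + e^(−3.429) + e^(−4.725) = 1.000 + 0.1724 + 0.04712 + 0.03242 + 0.008871 = 1.261.

Z = 1.3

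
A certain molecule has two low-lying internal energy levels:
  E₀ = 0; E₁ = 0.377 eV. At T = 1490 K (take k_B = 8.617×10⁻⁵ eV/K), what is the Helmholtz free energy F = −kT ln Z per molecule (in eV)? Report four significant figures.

-0.006638 eV

k_BT = 8.617×10⁻⁵ × 1490 K = 0.128393 eV.
Eᵢ/kT = 0, 2.93630.
Z = Σ e^(−Eᵢ/kT) = e^(−0) + e^(−2.93630) = 1.00000 + 0.0530617 = 1.05306.
F = −kT ln Z = −0.128393 × ln(1.05306) = −0.128393 × 0.0517002 = -0.006638 eV.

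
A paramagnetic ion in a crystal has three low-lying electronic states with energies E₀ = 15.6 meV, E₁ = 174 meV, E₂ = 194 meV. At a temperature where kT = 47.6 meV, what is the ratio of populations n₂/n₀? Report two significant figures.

n₂/n₀ = exp[−(E₂−E₀)/kT] = exp(−(178.4 meV)/(47.6 meV)) = exp(-3.748) = 0.024.

0.024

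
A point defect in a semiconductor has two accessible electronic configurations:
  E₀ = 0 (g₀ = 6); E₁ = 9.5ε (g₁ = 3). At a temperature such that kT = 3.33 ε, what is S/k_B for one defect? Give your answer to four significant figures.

Eᵢ/kT = 0, 2.85285.
Z = Σ gᵢe^(−Eᵢ/kT) = 6·e^(−0) + 3·e^(−2.85285) = 6.00000 + 0.173039 = 6.17304.
⟨E⟩ = Σ EᵢPᵢ = 0.266298 ε.
S/k_B = ln Z + ⟨E⟩/kT = ln(6.17304) + 0.266298/3.33 = 1.82019 + 0.0799694 = 1.900.

1.900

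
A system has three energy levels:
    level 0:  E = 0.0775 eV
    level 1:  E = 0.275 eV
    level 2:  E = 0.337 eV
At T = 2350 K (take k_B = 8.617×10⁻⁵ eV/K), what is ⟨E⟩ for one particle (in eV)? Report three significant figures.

0.166 eV

k_BT = 8.617×10⁻⁵ × 2350 K = 0.20250 eV.
Eᵢ/kT = 0.38272, 1.3580, 1.6642.
Z = Σ e^(−Eᵢ/kT) = e^(−0.38272) + e^(−1.3580) + e^(−1.6642) = 0.68200 + 0.25717 + 0.18934 = 1.1285.
⟨E⟩ = Σ Eᵢ e^(−Eᵢ/kT) / Z = (0.0775·0.68200 + 0.275·0.25717 + 0.337·0.18934) / 1.1285 = 0.166 eV.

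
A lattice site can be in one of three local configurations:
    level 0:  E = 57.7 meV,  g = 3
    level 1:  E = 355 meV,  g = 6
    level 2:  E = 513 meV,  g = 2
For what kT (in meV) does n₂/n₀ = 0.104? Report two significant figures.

n₂/n₀ = (g₂/g₀) exp[−(E₂−E₀)/kT] = 0.104.
⇒ (E₂−E₀)/kT = ln((2/3)/0.104) = ln(6.410) = 1.858.
kT = 455.3 meV / 1.858 = 250 meV.

250 meV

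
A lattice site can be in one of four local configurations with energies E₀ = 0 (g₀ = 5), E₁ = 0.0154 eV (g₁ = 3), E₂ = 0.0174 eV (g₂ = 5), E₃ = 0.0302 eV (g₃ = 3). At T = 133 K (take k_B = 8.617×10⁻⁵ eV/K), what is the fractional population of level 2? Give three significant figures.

k_BT = 8.617×10⁻⁵ × 133 K = 0.011461 eV.
Eᵢ/kT = 0, 1.3437, 1.5182, 2.6350.
Z = Σ gᵢe^(−Eᵢ/kT) = 5·e^(−0) + 3·e^(−1.3437) + 5·e^(−1.5182) + 3·e^(−2.6350) = 5.0000 + 0.78264 + 1.0955 + 0.21516 = 7.0933.
P₂ = g₂ e^(−E₂/kT) / Z = 1.0955/7.0933 = 0.154.

0.154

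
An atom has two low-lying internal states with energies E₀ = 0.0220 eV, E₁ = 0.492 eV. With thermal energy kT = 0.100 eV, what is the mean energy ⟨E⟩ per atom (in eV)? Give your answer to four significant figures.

0.02624 eV

Eᵢ/kT = 0.220000, 4.92000.
Z = Σ e^(−Eᵢ/kT) = e^(−0.220000) + e^(−4.92000) = 0.802519 + 0.00729913 = 0.809818.
⟨E⟩ = Σ Eᵢ e^(−Eᵢ/kT) / Z = (0.0220·0.802519 + 0.492·0.00729913) / 0.809818 = 0.02624 eV.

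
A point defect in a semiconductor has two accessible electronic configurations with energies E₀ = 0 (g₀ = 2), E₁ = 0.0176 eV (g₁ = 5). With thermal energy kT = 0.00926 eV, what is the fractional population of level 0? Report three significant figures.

0.728

Eᵢ/kT = 0, 1.9006.
Z = Σ gᵢe^(−Eᵢ/kT) = 2·e^(−0) + 5·e^(−1.9006) = 2.0000 + 0.74739 = 2.7474.
P₀ = g₀ e^(−E₀/kT) / Z = 2.0000/2.7474 = 0.728.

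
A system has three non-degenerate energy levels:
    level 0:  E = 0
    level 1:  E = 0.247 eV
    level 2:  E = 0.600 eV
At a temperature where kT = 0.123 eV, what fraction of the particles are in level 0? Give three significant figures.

Eᵢ/kT = 0, 2.0081, 4.8780.
Z = Σ e^(−Eᵢ/kT) = e^(−0) + e^(−2.0081) + e^(−4.8780) = 1.0000 + 0.13424 + 0.0076122 = 1.1419.
P₀ = e^(−E₀/kT) / Z = 1.0000/1.1419 = 0.876.

0.876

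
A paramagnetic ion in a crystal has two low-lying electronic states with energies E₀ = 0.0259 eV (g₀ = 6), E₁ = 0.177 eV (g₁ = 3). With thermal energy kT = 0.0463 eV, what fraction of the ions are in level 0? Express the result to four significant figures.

0.9812

Eᵢ/kT = 0.559395, 3.82289.
Z = Σ gᵢe^(−Eᵢ/kT) = 6·e^(−0.559395) + 3·e^(−3.82289) = 3.42933 + 0.0655936 = 3.49492.
P₀ = g₀ e^(−E₀/kT) / Z = 3.42933/3.49492 = 0.9812.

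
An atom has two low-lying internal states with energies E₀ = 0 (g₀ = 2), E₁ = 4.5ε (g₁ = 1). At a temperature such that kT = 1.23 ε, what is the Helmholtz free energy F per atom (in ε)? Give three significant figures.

-0.868 ε

Eᵢ/kT = 0, 3.6585.
Z = Σ gᵢe^(−Eᵢ/kT) = 2·e^(−0) + 1·e^(−3.6585) = 2.0000 + 0.025771 = 2.0258.
F = −kT ln Z = −1.23 × ln(2.0258) = −1.23 × 0.70596 = -0.868 ε.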